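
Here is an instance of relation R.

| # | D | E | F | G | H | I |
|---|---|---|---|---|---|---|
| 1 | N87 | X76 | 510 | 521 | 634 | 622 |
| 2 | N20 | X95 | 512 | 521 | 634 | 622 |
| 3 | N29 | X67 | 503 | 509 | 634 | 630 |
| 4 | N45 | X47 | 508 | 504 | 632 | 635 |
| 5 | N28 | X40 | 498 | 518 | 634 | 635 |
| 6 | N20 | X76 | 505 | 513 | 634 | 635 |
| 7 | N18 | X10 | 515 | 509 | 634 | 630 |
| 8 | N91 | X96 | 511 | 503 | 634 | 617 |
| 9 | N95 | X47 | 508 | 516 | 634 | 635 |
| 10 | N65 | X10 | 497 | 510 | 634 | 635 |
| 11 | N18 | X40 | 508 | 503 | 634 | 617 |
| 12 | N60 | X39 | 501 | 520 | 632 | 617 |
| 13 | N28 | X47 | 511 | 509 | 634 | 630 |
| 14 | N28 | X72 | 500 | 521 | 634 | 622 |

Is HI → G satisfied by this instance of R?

No

(H=634, I=622): rows 1, 2, 14 → G = 521, 521, 521 ✓
(H=634, I=630): rows 3, 7, 13 → G = 509, 509, 509 ✓
(H=632, I=635): row 4 → G = 504 ✓
(H=634, I=635): rows 5, 6, 9, 10 → G takes values {518, 513, 516, 510} — violation
(H=634, I=617): rows 8, 11 → G = 503, 503 ✓
(H=632, I=617): row 12 → G = 520 ✓
Two rows agree on HI but differ on G, so HI → G does not hold.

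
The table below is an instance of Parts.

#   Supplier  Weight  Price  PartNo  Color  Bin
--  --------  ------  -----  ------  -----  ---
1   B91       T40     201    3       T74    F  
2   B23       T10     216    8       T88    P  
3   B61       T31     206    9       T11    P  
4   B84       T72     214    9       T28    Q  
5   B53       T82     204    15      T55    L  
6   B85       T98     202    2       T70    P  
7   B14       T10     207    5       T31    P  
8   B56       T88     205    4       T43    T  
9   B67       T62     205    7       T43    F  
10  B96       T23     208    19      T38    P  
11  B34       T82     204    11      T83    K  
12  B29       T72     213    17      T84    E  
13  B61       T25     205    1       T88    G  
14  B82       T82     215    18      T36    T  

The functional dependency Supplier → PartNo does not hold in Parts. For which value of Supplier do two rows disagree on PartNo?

B61

Supplier=B91: row 1 → PartNo = 3 ✓
Supplier=B23: row 2 → PartNo = 8 ✓
Supplier=B61: rows 3, 13 → PartNo takes values {9, 1} — violation
Supplier=B84: row 4 → PartNo = 9 ✓
Supplier=B53: row 5 → PartNo = 15 ✓
Supplier=B85: row 6 → PartNo = 2 ✓
Supplier=B14: row 7 → PartNo = 5 ✓
Supplier=B56: row 8 → PartNo = 4 ✓
Supplier=B67: row 9 → PartNo = 7 ✓
Supplier=B96: row 10 → PartNo = 19 ✓
Supplier=B34: row 11 → PartNo = 11 ✓
Supplier=B29: row 12 → PartNo = 17 ✓
Supplier=B82: row 14 → PartNo = 18 ✓
The only Supplier value with inconsistent PartNo is Supplier=B61.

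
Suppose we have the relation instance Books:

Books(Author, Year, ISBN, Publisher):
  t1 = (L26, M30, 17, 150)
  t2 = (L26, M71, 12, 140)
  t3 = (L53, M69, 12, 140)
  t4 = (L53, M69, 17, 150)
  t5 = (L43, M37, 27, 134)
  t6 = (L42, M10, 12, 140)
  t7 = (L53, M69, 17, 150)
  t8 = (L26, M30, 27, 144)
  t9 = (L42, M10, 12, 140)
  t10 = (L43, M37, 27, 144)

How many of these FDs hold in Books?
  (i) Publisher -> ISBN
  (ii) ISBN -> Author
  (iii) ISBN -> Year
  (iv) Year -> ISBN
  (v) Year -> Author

2

(i) Publisher -> ISBN: every LHS value maps to a single RHS value — holds.
(ii) ISBN -> Author: ISBN=17: rows 1, 4, 7 → Author takes values {L26, L53} — violation; ISBN=12: rows 2, 3, 6, 9 → Author takes values {L26, L53, L42} — violation; ISBN=27: rows 5, 8, 10 → Author takes values {L43, L26} — violation — fails.
(iii) ISBN -> Year: ISBN=17: rows 1, 4, 7 → Year takes values {M30, M69} — violation; ISBN=12: rows 2, 3, 6, 9 → Year takes values {M71, M69, M10} — violation; ISBN=27: rows 5, 8, 10 → Year takes values {M37, M30} — violation — fails.
(iv) Year -> ISBN: Year=M30: rows 1, 8 → ISBN takes values {17, 27} — violation; Year=M69: rows 3, 4, 7 → ISBN takes values {12, 17} — violation — fails.
(v) Year -> Author: every LHS value maps to a single RHS value — holds.
2 of the 5 dependencies hold.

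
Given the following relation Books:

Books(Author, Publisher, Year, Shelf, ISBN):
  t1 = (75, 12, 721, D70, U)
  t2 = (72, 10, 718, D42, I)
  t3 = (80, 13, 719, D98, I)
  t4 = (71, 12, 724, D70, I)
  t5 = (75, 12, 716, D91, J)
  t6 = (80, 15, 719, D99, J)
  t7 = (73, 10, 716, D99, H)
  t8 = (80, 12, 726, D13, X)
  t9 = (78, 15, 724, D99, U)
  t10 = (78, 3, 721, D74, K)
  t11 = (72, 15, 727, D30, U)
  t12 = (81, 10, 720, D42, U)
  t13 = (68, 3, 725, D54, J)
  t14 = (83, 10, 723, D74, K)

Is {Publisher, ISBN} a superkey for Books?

Rows 9 and 11 have the same {Publisher, ISBN} value (Publisher=15, ISBN=U) but are distinct tuples, so {Publisher, ISBN} does not determine every attribute — not a superkey.

No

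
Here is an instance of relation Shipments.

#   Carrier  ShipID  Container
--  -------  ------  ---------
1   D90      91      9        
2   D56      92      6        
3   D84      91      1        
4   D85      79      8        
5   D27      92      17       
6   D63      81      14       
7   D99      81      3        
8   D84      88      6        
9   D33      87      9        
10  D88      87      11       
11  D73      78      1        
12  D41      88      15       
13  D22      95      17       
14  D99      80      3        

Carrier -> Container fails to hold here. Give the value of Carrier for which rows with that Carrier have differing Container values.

Carrier=D90: row 1 → Container = 9 ✓
Carrier=D56: row 2 → Container = 6 ✓
Carrier=D84: rows 3, 8 → Container takes values {1, 6} — violation
Carrier=D85: row 4 → Container = 8 ✓
Carrier=D27: row 5 → Container = 17 ✓
Carrier=D63: row 6 → Container = 14 ✓
Carrier=D99: rows 7, 14 → Container = 3, 3 ✓
Carrier=D33: row 9 → Container = 9 ✓
Carrier=D88: row 10 → Container = 11 ✓
Carrier=D73: row 11 → Container = 1 ✓
Carrier=D41: row 12 → Container = 15 ✓
Carrier=D22: row 13 → Container = 17 ✓
The only Carrier value with inconsistent Container is Carrier=D84.

D84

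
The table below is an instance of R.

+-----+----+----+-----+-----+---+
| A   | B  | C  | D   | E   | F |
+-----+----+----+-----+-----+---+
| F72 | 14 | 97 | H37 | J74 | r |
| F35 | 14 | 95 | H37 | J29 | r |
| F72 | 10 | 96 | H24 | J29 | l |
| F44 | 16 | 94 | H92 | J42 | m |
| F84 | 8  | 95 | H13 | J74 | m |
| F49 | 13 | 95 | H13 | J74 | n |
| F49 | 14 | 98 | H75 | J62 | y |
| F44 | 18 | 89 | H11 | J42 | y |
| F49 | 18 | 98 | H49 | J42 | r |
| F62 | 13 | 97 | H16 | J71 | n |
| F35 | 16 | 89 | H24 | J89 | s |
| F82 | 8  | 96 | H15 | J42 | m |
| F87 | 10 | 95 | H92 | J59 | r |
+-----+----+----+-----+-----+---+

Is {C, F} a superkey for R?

No

Two distinct rows share (C=95, F=r), so {C, F} does not determine every attribute — not a superkey.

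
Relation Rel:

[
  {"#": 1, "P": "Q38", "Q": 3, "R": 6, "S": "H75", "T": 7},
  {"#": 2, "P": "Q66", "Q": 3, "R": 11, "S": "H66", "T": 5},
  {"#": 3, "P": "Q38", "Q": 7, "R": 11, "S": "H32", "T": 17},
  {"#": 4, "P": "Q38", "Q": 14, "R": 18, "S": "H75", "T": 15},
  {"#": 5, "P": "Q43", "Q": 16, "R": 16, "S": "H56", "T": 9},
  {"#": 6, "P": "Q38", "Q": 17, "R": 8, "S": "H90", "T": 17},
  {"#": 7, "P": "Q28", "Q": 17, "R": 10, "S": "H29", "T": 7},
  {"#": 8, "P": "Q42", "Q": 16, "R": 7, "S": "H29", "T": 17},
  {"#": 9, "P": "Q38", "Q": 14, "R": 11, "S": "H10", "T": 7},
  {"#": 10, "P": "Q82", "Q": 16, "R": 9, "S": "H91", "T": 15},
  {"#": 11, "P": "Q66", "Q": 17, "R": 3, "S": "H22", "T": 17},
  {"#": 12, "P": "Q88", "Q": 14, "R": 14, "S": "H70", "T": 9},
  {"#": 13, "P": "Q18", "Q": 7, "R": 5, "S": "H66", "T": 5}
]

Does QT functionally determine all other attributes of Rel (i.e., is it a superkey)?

No

Rows 6 and 11 have the same QT value (Q=17, T=17) but are distinct tuples, so QT does not determine every attribute — not a superkey.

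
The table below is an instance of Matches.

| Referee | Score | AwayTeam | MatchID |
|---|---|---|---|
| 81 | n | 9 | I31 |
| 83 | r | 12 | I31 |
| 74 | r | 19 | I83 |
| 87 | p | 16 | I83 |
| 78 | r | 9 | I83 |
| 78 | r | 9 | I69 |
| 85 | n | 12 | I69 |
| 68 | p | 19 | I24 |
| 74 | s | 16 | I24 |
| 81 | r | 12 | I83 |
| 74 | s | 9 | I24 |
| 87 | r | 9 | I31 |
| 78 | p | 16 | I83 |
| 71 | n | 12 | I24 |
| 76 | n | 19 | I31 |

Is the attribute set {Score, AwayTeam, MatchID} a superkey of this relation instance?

No

Two distinct rows share (Score=p, AwayTeam=16, MatchID=I83), so {Score, AwayTeam, MatchID} does not determine every attribute — not a superkey.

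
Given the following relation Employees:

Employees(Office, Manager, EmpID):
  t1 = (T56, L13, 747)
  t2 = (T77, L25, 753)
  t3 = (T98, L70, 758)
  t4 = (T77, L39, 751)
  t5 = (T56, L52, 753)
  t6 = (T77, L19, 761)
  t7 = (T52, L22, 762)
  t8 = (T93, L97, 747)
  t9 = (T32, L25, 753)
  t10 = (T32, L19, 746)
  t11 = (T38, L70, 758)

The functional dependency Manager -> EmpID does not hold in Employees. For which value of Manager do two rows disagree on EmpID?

Manager=L13: row 1 → EmpID = 747 ✓
Manager=L25: rows 2, 9 → EmpID = 753, 753 ✓
Manager=L70: rows 3, 11 → EmpID = 758, 758 ✓
Manager=L39: row 4 → EmpID = 751 ✓
Manager=L52: row 5 → EmpID = 753 ✓
Manager=L19: rows 6, 10 → EmpID takes values {761, 746} — violation
Manager=L22: row 7 → EmpID = 762 ✓
Manager=L97: row 8 → EmpID = 747 ✓
The only Manager value with inconsistent EmpID is Manager=L19.

L19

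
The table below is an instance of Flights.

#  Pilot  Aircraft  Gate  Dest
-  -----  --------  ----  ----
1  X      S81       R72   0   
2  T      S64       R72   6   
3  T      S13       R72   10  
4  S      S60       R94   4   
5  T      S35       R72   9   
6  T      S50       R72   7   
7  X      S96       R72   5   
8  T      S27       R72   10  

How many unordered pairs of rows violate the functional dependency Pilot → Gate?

0

Pilot=X: all 2 rows agree on Gate — 0 pairs.
Pilot=T: all 5 rows agree on Gate — 0 pairs.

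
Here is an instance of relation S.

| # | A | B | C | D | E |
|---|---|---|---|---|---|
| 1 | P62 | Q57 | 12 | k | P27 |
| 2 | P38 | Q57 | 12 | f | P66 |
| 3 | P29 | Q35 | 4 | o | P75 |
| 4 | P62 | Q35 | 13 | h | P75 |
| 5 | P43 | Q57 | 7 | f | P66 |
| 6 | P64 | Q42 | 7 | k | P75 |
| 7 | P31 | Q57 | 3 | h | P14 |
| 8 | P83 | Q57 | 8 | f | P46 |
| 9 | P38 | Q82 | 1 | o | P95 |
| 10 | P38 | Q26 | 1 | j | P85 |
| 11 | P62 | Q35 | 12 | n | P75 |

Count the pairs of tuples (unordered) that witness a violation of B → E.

B=Q57: violating pairs (1,2), (1,5), (1,7), (1,8), (2,7), (2,8), (5,7), (5,8), (7,8) — 9 pairs.
B=Q35: all 3 rows agree on E — 0 pairs.

9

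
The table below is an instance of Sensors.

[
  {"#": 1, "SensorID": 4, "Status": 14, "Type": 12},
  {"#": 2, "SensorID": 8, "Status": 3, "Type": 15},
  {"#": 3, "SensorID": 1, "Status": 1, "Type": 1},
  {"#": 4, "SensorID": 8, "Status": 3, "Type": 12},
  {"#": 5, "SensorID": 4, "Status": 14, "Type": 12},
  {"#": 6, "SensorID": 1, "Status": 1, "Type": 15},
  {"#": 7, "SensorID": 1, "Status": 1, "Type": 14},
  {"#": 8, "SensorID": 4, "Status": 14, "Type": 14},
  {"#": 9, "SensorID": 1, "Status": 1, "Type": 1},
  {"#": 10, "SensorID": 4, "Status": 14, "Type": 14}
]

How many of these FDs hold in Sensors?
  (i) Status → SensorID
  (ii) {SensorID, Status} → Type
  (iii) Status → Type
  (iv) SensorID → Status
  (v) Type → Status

(i) Status → SensorID: every LHS value maps to a single RHS value — holds.
(ii) {SensorID, Status} → Type: (SensorID=4, Status=14): rows 1, 5, 8, 10 → Type takes values {12, 14} — violation; (SensorID=8, Status=3): rows 2, 4 → Type takes values {15, 12} — violation; (SensorID=1, Status=1): rows 3, 6, 7, 9 → Type takes values {1, 15, 14} — violation — fails.
(iii) Status → Type: Status=14: rows 1, 5, 8, 10 → Type takes values {12, 14} — violation; Status=3: rows 2, 4 → Type takes values {15, 12} — violation; Status=1: rows 3, 6, 7, 9 → Type takes values {1, 15, 14} — violation — fails.
(iv) SensorID → Status: every LHS value maps to a single RHS value — holds.
(v) Type → Status: Type=12: rows 1, 4, 5 → Status takes values {14, 3} — violation; Type=15: rows 2, 6 → Status takes values {3, 1} — violation; Type=14: rows 7, 8, 10 → Status takes values {1, 14} — violation — fails.
2 of the 5 dependencies hold.

2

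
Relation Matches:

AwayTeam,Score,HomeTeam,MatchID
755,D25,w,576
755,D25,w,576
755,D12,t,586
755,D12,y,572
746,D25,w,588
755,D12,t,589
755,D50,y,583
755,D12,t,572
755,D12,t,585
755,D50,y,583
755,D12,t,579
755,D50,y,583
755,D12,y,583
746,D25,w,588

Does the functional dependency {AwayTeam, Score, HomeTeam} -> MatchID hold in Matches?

No

(AwayTeam=755, Score=D25, HomeTeam=w): 2 rows → MatchID = 576, 576 ✓
(AwayTeam=755, Score=D12, HomeTeam=t): 5 rows → MatchID takes values {586, 589, 572, 585, 579} — violation
(AwayTeam=755, Score=D12, HomeTeam=y): 2 rows → MatchID takes values {572, 583} — violation
(AwayTeam=746, Score=D25, HomeTeam=w): 2 rows → MatchID = 588, 588 ✓
(AwayTeam=755, Score=D50, HomeTeam=y): 3 rows → MatchID = 583, 583, 583 ✓
Two rows agree on {AwayTeam, Score, HomeTeam} but differ on MatchID, so {AwayTeam, Score, HomeTeam} -> MatchID does not hold.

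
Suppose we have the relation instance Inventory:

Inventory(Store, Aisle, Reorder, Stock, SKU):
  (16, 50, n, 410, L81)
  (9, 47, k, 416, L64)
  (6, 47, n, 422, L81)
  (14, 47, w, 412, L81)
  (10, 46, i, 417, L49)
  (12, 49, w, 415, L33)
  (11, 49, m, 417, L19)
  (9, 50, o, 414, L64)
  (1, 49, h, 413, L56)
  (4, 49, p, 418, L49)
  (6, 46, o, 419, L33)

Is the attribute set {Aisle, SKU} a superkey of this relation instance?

Two distinct rows share (Aisle=47, SKU=L81), so {Aisle, SKU} does not determine every attribute — not a superkey.

No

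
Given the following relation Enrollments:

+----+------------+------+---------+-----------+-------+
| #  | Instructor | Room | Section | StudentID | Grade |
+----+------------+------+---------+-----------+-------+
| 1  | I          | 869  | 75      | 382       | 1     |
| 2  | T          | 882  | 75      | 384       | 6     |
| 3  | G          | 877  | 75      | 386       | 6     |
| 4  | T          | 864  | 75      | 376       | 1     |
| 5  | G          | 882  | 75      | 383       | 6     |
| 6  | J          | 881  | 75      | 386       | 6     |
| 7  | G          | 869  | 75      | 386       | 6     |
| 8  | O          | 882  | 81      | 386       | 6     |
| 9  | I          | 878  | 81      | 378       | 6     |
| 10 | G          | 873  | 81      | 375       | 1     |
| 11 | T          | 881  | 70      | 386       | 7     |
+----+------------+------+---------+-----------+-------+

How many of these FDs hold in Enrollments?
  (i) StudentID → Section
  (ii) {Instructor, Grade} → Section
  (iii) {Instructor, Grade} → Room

(i) StudentID → Section: StudentID=386: rows 3, 6, 7, 8, 11 → Section takes values {75, 81, 70} — violation — fails.
(ii) {Instructor, Grade} → Section: every LHS value maps to a single RHS value — holds.
(iii) {Instructor, Grade} → Room: (Instructor=G, Grade=6): rows 3, 5, 7 → Room takes values {877, 882, 869} — violation — fails.
1 of the 3 dependencies holds.

1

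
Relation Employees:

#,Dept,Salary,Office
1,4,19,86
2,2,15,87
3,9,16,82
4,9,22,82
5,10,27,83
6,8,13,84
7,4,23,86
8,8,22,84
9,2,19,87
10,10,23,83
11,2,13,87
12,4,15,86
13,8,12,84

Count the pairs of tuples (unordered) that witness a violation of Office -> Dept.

Office=86: all 3 rows agree on Dept — 0 pairs.
Office=87: all 3 rows agree on Dept — 0 pairs.
Office=82: all 2 rows agree on Dept — 0 pairs.
Office=83: all 2 rows agree on Dept — 0 pairs.
Office=84: all 3 rows agree on Dept — 0 pairs.

0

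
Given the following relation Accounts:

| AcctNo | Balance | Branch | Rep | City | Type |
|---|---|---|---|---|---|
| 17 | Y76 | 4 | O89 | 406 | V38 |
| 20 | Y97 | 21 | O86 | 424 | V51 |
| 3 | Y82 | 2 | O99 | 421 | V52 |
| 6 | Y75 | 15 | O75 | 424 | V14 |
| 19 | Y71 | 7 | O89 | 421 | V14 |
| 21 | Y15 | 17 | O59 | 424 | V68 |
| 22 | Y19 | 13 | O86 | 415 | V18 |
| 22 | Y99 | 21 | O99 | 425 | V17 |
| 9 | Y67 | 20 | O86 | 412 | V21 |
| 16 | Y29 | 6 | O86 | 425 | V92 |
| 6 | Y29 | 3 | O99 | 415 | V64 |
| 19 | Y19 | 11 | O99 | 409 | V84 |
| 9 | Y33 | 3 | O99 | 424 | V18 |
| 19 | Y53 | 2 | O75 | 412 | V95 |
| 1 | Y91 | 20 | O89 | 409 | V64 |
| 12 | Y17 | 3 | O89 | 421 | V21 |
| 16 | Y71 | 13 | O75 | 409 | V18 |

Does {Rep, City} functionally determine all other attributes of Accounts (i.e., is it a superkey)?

No

Two distinct rows share (Rep=O89, City=421), so {Rep, City} does not determine every attribute — not a superkey.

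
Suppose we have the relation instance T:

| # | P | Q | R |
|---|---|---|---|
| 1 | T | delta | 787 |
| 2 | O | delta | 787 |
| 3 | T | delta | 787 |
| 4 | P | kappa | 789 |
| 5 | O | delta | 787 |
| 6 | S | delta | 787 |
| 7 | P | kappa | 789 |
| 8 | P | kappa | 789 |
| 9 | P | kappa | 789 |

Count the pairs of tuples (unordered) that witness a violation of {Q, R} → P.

(Q=delta, R=787): violating pairs (1,2), (1,5), (1,6), (2,3), (2,6), (3,5), (3,6), (5,6) — 8 pairs.
(Q=kappa, R=789): all 4 rows agree on P — 0 pairs.

8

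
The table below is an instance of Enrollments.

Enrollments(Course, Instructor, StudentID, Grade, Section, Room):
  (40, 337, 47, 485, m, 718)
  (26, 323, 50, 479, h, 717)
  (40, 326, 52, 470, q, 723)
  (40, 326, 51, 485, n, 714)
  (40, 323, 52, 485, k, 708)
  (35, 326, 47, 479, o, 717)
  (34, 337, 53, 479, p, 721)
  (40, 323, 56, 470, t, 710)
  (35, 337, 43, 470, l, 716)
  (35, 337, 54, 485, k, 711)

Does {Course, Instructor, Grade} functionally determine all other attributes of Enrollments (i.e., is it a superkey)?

All 10 rows have distinct {Course, Instructor, Grade} values, so {Course, Instructor, Grade} → (all attributes) holds and {Course, Instructor, Grade} is a superkey.

Yes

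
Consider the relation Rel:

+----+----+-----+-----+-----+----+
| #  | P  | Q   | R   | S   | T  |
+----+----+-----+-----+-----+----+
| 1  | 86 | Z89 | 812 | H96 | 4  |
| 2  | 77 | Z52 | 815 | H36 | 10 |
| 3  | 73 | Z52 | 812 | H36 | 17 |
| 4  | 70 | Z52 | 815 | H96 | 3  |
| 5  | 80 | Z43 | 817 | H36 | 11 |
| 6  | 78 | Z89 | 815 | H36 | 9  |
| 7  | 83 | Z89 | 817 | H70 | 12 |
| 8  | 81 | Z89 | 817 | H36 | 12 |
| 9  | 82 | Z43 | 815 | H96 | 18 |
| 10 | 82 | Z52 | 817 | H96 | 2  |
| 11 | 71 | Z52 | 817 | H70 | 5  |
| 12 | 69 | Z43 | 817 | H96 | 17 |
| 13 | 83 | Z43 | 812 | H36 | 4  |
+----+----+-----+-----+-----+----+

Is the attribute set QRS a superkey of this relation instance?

All 13 rows have distinct QRS values, so QRS → (all attributes) holds and QRS is a superkey.

Yes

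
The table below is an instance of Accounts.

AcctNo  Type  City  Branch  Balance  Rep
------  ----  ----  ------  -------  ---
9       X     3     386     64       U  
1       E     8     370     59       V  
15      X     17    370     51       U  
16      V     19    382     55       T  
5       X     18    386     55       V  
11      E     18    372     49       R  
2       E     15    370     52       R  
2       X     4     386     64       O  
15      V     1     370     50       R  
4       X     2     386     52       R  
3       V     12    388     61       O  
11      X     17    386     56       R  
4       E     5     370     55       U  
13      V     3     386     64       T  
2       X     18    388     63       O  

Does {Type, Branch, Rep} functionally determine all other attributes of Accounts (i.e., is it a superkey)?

Two distinct rows share (Type=X, Branch=386, Rep=R), so {Type, Branch, Rep} does not determine every attribute — not a superkey.

No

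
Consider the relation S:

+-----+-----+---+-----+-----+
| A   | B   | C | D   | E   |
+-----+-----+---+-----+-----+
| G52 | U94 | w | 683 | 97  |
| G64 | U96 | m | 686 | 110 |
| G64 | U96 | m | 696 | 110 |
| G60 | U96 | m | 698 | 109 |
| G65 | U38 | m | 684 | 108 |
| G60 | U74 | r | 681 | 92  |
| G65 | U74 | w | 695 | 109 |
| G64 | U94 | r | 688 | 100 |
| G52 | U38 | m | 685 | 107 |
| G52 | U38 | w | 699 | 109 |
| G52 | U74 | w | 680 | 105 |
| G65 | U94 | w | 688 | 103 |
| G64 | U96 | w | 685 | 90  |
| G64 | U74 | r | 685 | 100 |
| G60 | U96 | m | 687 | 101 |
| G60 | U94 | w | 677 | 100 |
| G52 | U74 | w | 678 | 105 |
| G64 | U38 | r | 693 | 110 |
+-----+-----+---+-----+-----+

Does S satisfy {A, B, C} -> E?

No

(A=G52, B=U94, C=w): 1 row → E = 97 ✓
(A=G64, B=U96, C=m): 2 rows → E = 110, 110 ✓
(A=G60, B=U96, C=m): 2 rows → E takes values {109, 101} — violation
(A=G65, B=U38, C=m): 1 row → E = 108 ✓
(A=G60, B=U74, C=r): 1 row → E = 92 ✓
(A=G65, B=U74, C=w): 1 row → E = 109 ✓
(A=G64, B=U94, C=r): 1 row → E = 100 ✓
(A=G52, B=U38, C=m): 1 row → E = 107 ✓
(A=G52, B=U38, C=w): 1 row → E = 109 ✓
(A=G52, B=U74, C=w): 2 rows → E = 105, 105 ✓
(A=G65, B=U94, C=w): 1 row → E = 103 ✓
(A=G64, B=U96, C=w): 1 row → E = 90 ✓
(A=G64, B=U74, C=r): 1 row → E = 100 ✓
(A=G60, B=U94, C=w): 1 row → E = 100 ✓
(A=G64, B=U38, C=r): 1 row → E = 110 ✓
Two rows agree on {A, B, C} but differ on E, so {A, B, C} -> E does not hold.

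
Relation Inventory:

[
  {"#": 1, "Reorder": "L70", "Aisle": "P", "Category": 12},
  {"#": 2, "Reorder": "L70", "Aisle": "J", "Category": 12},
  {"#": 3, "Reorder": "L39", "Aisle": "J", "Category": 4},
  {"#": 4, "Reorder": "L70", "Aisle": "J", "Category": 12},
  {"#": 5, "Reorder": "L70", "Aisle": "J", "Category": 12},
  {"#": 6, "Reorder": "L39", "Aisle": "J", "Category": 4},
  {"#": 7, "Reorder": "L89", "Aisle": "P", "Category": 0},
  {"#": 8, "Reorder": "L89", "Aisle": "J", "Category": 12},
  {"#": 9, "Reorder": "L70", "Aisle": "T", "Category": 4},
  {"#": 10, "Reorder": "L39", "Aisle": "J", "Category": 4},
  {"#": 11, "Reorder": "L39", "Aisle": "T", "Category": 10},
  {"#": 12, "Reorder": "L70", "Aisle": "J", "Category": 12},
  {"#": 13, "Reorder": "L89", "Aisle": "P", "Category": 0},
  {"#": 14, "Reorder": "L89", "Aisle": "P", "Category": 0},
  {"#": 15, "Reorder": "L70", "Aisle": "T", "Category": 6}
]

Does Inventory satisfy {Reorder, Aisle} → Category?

(Reorder=L70, Aisle=P): row 1 → Category = 12 ✓
(Reorder=L70, Aisle=J): rows 2, 4, 5, 12 → Category = 12, 12, 12, 12 ✓
(Reorder=L39, Aisle=J): rows 3, 6, 10 → Category = 4, 4, 4 ✓
(Reorder=L89, Aisle=P): rows 7, 13, 14 → Category = 0, 0, 0 ✓
(Reorder=L89, Aisle=J): row 8 → Category = 12 ✓
(Reorder=L70, Aisle=T): rows 9, 15 → Category takes values {4, 6} — violation
(Reorder=L39, Aisle=T): row 11 → Category = 10 ✓
Two rows agree on {Reorder, Aisle} but differ on Category, so {Reorder, Aisle} → Category does not hold.

No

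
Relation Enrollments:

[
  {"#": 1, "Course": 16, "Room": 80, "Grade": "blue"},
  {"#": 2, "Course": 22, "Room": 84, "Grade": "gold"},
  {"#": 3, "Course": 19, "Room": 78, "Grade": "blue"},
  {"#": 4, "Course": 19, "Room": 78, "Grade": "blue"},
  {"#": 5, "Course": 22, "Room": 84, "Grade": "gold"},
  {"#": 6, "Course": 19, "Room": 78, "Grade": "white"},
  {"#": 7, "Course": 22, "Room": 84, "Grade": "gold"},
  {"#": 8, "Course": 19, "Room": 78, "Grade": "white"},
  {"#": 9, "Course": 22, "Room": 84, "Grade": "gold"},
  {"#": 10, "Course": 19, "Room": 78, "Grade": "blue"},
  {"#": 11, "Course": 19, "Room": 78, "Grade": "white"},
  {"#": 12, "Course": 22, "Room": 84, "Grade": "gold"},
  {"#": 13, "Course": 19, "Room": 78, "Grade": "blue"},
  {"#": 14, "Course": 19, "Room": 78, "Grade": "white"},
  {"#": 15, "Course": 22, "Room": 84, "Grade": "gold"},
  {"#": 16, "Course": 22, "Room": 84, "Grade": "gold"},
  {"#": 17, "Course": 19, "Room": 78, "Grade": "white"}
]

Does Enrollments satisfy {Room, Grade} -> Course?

Yes

(Room=80, Grade=blue): row 1 → Course = 16 ✓
(Room=84, Grade=gold): rows 2, 5, 7, 9, 12, 15, 16 → Course = 22, 22, 22, 22, 22, 22, 22 ✓
(Room=78, Grade=blue): rows 3, 4, 10, 13 → Course = 19, 19, 19, 19 ✓
(Room=78, Grade=white): rows 6, 8, 11, 14, 17 → Course = 19, 19, 19, 19, 19 ✓
Every {Room, Grade} value is associated with a single Course value, so {Room, Grade} -> Course holds.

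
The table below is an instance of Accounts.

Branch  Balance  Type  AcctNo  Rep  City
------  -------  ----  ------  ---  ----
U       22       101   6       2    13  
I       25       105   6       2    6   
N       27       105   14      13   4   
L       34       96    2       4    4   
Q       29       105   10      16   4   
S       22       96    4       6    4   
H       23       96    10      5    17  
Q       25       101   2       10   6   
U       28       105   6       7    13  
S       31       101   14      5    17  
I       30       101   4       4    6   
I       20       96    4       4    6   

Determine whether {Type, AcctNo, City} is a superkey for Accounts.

Yes

All 12 rows have distinct {Type, AcctNo, City} values, so {Type, AcctNo, City} → (all attributes) holds and {Type, AcctNo, City} is a superkey.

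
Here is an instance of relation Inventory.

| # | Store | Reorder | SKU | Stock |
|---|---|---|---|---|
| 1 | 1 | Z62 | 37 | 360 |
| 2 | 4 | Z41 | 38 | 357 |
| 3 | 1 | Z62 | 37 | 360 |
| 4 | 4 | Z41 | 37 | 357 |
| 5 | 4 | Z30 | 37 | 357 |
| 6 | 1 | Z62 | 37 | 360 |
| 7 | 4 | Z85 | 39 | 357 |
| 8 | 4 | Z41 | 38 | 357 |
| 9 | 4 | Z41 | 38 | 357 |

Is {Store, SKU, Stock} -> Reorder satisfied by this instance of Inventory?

(Store=1, SKU=37, Stock=360): rows 1, 3, 6 → Reorder = Z62, Z62, Z62 ✓
(Store=4, SKU=38, Stock=357): rows 2, 8, 9 → Reorder = Z41, Z41, Z41 ✓
(Store=4, SKU=37, Stock=357): rows 4, 5 → Reorder takes values {Z41, Z30} — violation
(Store=4, SKU=39, Stock=357): row 7 → Reorder = Z85 ✓
Two rows agree on {Store, SKU, Stock} but differ on Reorder, so {Store, SKU, Stock} -> Reorder does not hold.

No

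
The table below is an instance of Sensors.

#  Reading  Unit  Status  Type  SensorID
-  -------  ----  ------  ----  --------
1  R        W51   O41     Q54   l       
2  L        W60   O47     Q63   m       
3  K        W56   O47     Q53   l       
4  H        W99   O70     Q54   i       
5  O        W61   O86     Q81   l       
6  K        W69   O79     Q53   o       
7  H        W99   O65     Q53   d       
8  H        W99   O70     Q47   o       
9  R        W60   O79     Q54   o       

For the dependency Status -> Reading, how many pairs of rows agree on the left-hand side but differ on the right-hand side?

2

Status=O47: violating pairs (2,3) — 1 pair.
Status=O70: all 2 rows agree on Reading — 0 pairs.
Status=O79: violating pairs (6,9) — 1 pair.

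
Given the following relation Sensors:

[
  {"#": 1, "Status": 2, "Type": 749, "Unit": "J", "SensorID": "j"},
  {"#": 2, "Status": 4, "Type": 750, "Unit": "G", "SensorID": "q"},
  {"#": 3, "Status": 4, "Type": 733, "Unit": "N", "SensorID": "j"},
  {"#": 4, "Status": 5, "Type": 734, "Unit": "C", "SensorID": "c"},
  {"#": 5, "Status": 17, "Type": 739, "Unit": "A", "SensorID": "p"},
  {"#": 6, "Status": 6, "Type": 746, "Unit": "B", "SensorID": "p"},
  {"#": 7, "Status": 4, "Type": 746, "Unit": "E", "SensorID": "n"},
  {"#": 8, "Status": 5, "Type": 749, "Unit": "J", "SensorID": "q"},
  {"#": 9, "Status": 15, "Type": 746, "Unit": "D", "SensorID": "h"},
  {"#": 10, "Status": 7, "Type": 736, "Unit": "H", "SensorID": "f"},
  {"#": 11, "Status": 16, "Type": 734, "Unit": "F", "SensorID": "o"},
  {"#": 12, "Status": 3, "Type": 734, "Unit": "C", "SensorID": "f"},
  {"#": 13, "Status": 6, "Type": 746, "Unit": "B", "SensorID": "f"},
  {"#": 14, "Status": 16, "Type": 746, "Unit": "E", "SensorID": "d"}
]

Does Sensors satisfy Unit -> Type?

Unit=J: rows 1, 8 → Type = 749, 749 ✓
Unit=G: row 2 → Type = 750 ✓
Unit=N: row 3 → Type = 733 ✓
Unit=C: rows 4, 12 → Type = 734, 734 ✓
Unit=A: row 5 → Type = 739 ✓
Unit=B: rows 6, 13 → Type = 746, 746 ✓
Unit=E: rows 7, 14 → Type = 746, 746 ✓
Unit=D: row 9 → Type = 746 ✓
Unit=H: row 10 → Type = 736 ✓
Unit=F: row 11 → Type = 734 ✓
Every Unit value is associated with a single Type value, so Unit -> Type holds.

Yes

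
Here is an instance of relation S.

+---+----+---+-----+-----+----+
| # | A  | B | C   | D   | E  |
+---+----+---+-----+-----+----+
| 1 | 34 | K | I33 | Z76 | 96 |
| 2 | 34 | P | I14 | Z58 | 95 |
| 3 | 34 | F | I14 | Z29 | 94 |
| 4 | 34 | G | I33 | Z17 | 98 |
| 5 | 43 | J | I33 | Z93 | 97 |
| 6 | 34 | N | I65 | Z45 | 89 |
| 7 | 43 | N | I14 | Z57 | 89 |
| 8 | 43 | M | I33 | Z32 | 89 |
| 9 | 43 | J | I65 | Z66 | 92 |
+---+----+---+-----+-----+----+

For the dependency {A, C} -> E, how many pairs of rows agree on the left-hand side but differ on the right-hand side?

3

(A=34, C=I33): violating pairs (1,4) — 1 pair.
(A=34, C=I14): violating pairs (2,3) — 1 pair.
(A=43, C=I33): violating pairs (5,8) — 1 pair.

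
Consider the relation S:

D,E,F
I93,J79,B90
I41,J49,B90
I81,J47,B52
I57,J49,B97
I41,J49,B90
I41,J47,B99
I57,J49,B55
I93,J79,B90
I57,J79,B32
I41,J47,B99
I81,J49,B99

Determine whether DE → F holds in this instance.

No

(D=I93, E=J79): 2 rows → F = B90, B90 ✓
(D=I41, E=J49): 2 rows → F = B90, B90 ✓
(D=I81, E=J47): 1 row → F = B52 ✓
(D=I57, E=J49): 2 rows → F takes values {B97, B55} — violation
(D=I41, E=J47): 2 rows → F = B99, B99 ✓
(D=I57, E=J79): 1 row → F = B32 ✓
(D=I81, E=J49): 1 row → F = B99 ✓
Two rows agree on DE but differ on F, so DE → F does not hold.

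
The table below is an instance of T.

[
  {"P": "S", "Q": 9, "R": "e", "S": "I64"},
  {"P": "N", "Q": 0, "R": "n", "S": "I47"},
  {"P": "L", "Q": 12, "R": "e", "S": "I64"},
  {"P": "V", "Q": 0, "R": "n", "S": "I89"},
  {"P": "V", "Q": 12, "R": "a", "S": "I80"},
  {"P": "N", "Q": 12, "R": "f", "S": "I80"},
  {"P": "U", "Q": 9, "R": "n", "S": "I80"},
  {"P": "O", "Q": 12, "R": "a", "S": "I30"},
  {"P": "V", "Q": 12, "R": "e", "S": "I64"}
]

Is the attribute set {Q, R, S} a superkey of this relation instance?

Two distinct rows share (Q=12, R=e, S=I64), so {Q, R, S} does not determine every attribute — not a superkey.

No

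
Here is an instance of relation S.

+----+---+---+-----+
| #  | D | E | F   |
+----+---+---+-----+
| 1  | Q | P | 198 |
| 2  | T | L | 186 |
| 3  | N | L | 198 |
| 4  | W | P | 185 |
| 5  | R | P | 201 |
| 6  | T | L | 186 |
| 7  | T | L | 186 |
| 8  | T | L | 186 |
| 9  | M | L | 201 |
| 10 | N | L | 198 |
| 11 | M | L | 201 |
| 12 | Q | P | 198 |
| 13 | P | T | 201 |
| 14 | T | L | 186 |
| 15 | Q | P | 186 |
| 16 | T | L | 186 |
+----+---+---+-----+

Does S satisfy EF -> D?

(E=P, F=198): rows 1, 12 → D = Q, Q ✓
(E=L, F=186): rows 2, 6, 7, 8, 14, 16 → D = T, T, T, T, T, T ✓
(E=L, F=198): rows 3, 10 → D = N, N ✓
(E=P, F=185): row 4 → D = W ✓
(E=P, F=201): row 5 → D = R ✓
(E=L, F=201): rows 9, 11 → D = M, M ✓
(E=T, F=201): row 13 → D = P ✓
(E=P, F=186): row 15 → D = Q ✓
Every EF value is associated with a single D value, so EF -> D holds.

Yes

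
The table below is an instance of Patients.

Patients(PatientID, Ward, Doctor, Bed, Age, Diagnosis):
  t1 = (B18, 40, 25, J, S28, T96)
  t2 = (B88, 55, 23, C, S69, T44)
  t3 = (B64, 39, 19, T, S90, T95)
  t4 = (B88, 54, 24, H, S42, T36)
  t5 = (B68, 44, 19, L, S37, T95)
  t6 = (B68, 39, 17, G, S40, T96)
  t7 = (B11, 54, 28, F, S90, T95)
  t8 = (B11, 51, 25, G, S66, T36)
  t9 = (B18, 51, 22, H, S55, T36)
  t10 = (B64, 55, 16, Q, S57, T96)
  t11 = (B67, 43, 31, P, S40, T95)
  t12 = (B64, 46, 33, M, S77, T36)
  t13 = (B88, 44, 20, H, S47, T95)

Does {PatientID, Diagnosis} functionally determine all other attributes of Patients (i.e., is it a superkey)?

All 13 rows have distinct {PatientID, Diagnosis} values, so {PatientID, Diagnosis} → (all attributes) holds and {PatientID, Diagnosis} is a superkey.

Yes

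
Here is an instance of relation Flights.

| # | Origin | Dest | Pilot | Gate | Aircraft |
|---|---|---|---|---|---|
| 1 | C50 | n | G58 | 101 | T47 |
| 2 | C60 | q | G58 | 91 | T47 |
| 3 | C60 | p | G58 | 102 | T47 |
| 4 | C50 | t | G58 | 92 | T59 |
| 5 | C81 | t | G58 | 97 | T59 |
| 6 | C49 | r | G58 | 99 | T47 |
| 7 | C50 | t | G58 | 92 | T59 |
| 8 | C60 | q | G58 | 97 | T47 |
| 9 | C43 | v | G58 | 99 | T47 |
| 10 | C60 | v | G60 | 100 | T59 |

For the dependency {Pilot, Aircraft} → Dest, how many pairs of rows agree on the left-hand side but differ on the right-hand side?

(Pilot=G58, Aircraft=T47): violating pairs (1,2), (1,3), (1,6), (1,8), (1,9), (2,3), (2,6), (2,9), (3,6), (3,8), (3,9), (6,8), (6,9), (8,9) — 14 pairs.
(Pilot=G58, Aircraft=T59): all 3 rows agree on Dest — 0 pairs.

14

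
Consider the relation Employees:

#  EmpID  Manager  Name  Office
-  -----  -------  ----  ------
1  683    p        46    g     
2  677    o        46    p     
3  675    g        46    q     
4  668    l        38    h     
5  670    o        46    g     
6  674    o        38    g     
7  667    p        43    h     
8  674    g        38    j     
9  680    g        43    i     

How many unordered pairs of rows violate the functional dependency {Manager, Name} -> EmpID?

1

(Manager=o, Name=46): violating pairs (2,5) — 1 pair.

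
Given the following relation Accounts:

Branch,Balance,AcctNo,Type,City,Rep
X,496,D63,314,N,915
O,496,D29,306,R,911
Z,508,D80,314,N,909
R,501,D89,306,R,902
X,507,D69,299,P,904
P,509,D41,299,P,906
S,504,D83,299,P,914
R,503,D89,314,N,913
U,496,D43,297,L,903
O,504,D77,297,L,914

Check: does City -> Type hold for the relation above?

Yes

City=N: 3 rows → Type = 314, 314, 314 ✓
City=R: 2 rows → Type = 306, 306 ✓
City=P: 3 rows → Type = 299, 299, 299 ✓
City=L: 2 rows → Type = 297, 297 ✓
Every City value is associated with a single Type value, so City -> Type holds.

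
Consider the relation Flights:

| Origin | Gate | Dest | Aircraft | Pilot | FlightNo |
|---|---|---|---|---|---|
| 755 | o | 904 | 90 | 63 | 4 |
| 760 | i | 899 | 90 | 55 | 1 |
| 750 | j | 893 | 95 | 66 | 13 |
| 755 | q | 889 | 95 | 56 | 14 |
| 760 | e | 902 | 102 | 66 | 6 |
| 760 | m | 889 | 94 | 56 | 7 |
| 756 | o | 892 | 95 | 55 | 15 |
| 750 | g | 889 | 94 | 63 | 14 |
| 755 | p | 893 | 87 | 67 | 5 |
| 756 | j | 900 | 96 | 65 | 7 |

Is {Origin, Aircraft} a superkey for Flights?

Yes

All 10 rows have distinct {Origin, Aircraft} values, so {Origin, Aircraft} → (all attributes) holds and {Origin, Aircraft} is a superkey.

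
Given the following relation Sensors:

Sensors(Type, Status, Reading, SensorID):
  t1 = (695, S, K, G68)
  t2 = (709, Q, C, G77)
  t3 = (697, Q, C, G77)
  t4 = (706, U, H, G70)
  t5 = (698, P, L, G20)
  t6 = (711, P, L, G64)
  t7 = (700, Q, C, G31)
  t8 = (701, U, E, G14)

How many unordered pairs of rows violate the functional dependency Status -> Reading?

Status=Q: all 3 rows agree on Reading — 0 pairs.
Status=U: violating pairs (4,8) — 1 pair.
Status=P: all 2 rows agree on Reading — 0 pairs.

1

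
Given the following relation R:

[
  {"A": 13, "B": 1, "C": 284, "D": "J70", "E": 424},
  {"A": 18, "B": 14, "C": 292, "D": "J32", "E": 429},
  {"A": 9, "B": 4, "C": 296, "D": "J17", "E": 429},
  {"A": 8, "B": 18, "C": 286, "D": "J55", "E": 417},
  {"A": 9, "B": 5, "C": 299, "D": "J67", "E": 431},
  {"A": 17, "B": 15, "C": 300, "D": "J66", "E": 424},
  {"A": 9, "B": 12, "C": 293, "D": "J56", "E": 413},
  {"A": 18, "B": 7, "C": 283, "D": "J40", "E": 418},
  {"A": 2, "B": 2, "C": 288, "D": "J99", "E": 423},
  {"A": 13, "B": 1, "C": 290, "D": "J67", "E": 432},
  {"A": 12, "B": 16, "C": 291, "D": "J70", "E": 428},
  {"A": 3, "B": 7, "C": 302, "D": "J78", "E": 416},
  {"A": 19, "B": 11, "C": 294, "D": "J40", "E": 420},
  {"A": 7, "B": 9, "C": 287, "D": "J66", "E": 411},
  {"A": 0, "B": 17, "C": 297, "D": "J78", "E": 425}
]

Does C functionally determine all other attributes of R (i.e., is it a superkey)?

Yes

All 15 rows have distinct C values, so C → (all attributes) holds and C is a superkey.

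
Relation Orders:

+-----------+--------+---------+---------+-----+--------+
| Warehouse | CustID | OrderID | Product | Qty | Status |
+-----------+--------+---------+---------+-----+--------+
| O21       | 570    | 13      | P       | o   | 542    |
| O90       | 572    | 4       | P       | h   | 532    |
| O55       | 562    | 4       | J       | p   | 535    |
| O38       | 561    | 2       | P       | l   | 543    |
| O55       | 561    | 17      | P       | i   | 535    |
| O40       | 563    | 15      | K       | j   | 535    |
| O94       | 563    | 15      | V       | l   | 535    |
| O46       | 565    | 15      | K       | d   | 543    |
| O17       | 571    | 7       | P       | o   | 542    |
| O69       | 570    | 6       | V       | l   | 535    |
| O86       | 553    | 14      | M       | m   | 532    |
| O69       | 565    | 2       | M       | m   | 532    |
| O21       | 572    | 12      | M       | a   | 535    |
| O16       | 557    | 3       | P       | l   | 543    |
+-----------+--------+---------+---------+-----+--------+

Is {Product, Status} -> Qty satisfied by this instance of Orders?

Yes

(Product=P, Status=542): 2 rows → Qty = o, o ✓
(Product=P, Status=532): 1 row → Qty = h ✓
(Product=J, Status=535): 1 row → Qty = p ✓
(Product=P, Status=543): 2 rows → Qty = l, l ✓
(Product=P, Status=535): 1 row → Qty = i ✓
(Product=K, Status=535): 1 row → Qty = j ✓
(Product=V, Status=535): 2 rows → Qty = l, l ✓
(Product=K, Status=543): 1 row → Qty = d ✓
(Product=M, Status=532): 2 rows → Qty = m, m ✓
(Product=M, Status=535): 1 row → Qty = a ✓
Every {Product, Status} value is associated with a single Qty value, so {Product, Status} -> Qty holds.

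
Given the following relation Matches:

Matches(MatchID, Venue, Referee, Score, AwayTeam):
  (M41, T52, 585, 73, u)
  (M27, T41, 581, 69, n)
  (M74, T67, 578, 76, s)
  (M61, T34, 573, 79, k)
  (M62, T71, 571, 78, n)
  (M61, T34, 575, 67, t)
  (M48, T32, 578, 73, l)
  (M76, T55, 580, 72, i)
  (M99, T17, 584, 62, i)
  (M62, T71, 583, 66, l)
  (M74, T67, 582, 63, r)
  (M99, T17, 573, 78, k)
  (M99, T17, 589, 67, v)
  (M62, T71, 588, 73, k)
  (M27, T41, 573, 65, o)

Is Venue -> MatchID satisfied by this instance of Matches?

Yes

Venue=T52: 1 row → MatchID = M41 ✓
Venue=T41: 2 rows → MatchID = M27, M27 ✓
Venue=T67: 2 rows → MatchID = M74, M74 ✓
Venue=T34: 2 rows → MatchID = M61, M61 ✓
Venue=T71: 3 rows → MatchID = M62, M62, M62 ✓
Venue=T32: 1 row → MatchID = M48 ✓
Venue=T55: 1 row → MatchID = M76 ✓
Venue=T17: 3 rows → MatchID = M99, M99, M99 ✓
Every Venue value is associated with a single MatchID value, so Venue -> MatchID holds.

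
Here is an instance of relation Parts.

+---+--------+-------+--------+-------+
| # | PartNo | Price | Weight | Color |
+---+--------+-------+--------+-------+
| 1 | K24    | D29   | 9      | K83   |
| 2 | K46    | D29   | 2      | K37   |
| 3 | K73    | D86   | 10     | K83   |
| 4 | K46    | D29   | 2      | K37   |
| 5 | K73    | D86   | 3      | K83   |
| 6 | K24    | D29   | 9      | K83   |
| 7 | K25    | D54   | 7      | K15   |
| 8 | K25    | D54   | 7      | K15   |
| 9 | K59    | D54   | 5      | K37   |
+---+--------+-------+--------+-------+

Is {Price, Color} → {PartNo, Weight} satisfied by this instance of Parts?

No

(Price=D29, Color=K83): rows 1, 6 → {PartNo,Weight} = (K24, 9), (K24, 9) ✓
(Price=D29, Color=K37): rows 2, 4 → {PartNo,Weight} = (K46, 2), (K46, 2) ✓
(Price=D86, Color=K83): rows 3, 5 → {PartNo,Weight} takes values {(K73, 10), (K73, 3)} — violation
(Price=D54, Color=K15): rows 7, 8 → {PartNo,Weight} = (K25, 7), (K25, 7) ✓
(Price=D54, Color=K37): row 9 → {PartNo,Weight} = (K59, 5) ✓
Two rows agree on {Price, Color} but differ on {PartNo, Weight}, so {Price, Color} → {PartNo, Weight} does not hold.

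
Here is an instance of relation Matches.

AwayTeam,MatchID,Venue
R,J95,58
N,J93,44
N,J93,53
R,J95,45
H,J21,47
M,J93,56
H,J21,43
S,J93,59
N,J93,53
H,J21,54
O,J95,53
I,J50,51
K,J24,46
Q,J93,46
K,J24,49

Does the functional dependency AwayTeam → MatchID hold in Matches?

Yes

AwayTeam=R: 2 rows → MatchID = J95, J95 ✓
AwayTeam=N: 3 rows → MatchID = J93, J93, J93 ✓
AwayTeam=H: 3 rows → MatchID = J21, J21, J21 ✓
AwayTeam=M: 1 row → MatchID = J93 ✓
AwayTeam=S: 1 row → MatchID = J93 ✓
AwayTeam=O: 1 row → MatchID = J95 ✓
AwayTeam=I: 1 row → MatchID = J50 ✓
AwayTeam=K: 2 rows → MatchID = J24, J24 ✓
AwayTeam=Q: 1 row → MatchID = J93 ✓
Every AwayTeam value is associated with a single MatchID value, so AwayTeam → MatchID holds.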